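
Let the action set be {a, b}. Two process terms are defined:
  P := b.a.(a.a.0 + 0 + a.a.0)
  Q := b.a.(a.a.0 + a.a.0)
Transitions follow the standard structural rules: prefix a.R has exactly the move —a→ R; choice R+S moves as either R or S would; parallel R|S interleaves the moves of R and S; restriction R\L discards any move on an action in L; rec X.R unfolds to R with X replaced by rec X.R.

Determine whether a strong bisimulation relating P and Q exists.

Reachable graph of P (5 states):
  s0 = b.a.(a.a.0 + 0 + a.a.0) ⊢ =b=> s1
  s1 = a.(a.a.0 + 0 + a.a.0) ⊢ =a=> s2
  s2 = a.a.0 + 0 + a.a.0 ⊢ =a=> s3
  s3 = a.0 ⊢ =a=> s4
  s4 = 0 ⊢ (no moves)
Reachable graph of Q (5 states):
  t0 = b.a.(a.a.0 + a.a.0) ⊢ =b=> t1
  t1 = a.(a.a.0 + a.a.0) ⊢ =a=> t2
  t2 = a.a.0 + a.a.0 ⊢ =a=> t3
  t3 = a.0 ⊢ =a=> t4
  t4 = 0 ⊢ (no moves)
Coarsest stable partition (strong bisimilarity classes):
  B0 = {s0, t0}
  B1 = {s1, t1}
  B2 = {s2, t2}
  B3 = {s3, t3}
  B4 = {s4, t4}
s0 ∈ B0, t0 ∈ B0 → same block

YES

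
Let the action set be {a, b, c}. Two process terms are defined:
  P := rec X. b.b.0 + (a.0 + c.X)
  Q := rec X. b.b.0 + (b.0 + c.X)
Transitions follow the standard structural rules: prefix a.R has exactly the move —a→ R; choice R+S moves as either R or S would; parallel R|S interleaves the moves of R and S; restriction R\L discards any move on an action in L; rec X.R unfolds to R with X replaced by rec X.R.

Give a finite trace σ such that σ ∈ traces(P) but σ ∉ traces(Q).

a

P's transition system — 3 states:
  p0 = rec X. b.b.0 + (a.0 + c.X) :: -a-> p1, -b-> p2, -c-> p0
  p1 = 0 :: (no moves)
  p2 = b.0 :: -b-> p1
Q's transition system — 3 states:
  q0 = rec X. b.b.0 + (b.0 + c.X) :: -b-> q1, -b-> q2, -c-> q0
  q1 = 0 :: (no moves)
  q2 = b.0 :: -b-> q1
Executing a from P (initial set {p0}):
  after a @ step 1: {p1}
  ✓ P
Executing a from Q (initial set {q0}):
  after a @ step 1: ∅ (Q stuck)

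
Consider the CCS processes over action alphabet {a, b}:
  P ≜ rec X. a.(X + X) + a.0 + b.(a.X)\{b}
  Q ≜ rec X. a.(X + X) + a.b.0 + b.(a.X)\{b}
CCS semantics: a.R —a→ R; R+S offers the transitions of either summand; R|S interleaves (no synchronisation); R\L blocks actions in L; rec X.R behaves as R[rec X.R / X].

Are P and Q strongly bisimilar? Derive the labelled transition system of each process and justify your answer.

Reachable graph of P (7 states):
  m0 = rec X. a.(X + X) + a.0 + b.(a.X)\{b} | -a-> m1, -a-> m2, -b-> m3
  m1 = (rec X. a.(X + X) + a.0 + b.(a.X)\{b}) + (rec X. a.(X + X) + a.0 + b.(a.X)\{b}) | -a-> m1, -a-> m2, -b-> m3
  m2 = 0 | deadlocked
  m3 = (a.(rec X. a.(X + X) + a.0 + b.(a.X)\{b}))\{b} | -a-> m4
  m4 = (rec X. a.(X + X) + a.0 + b.(a.X)\{b})\{b} | -a-> m5, -a-> m6
  m5 = ((rec X. a.(X + X) + a.0 + b.(a.X)\{b}) + (rec X. a.(X + X) + a.0 + b.(a.X)\{b}))\{b} | -a-> m5, -a-> m6
  m6 = 0\{b} | deadlocked
Reachable graph of Q (8 states):
  n0 = rec X. a.(X + X) + a.b.0 + b.(a.X)\{b} | -a-> n1, -a-> n2, -b-> n3
  n1 = (rec X. a.(X + X) + a.b.0 + b.(a.X)\{b}) + (rec X. a.(X + X) + a.b.0 + b.(a.X)\{b}) | -a-> n1, -a-> n2, -b-> n3
  n2 = b.0 | -b-> n4
  n3 = (a.(rec X. a.(X + X) + a.b.0 + b.(a.X)\{b}))\{b} | -a-> n5
  n4 = 0 | deadlocked
  n5 = (rec X. a.(X + X) + a.b.0 + b.(a.X)\{b})\{b} | -a-> n6, -a-> n7
  n6 = ((rec X. a.(X + X) + a.b.0 + b.(a.X)\{b}) + (rec X. a.(X + X) + a.b.0 + b.(a.X)\{b}))\{b} | -a-> n6, -a-> n7
  n7 = (b.0)\{b} | deadlocked
Bisimilarity quotient blocks:
  B0 = {m0, m1}
  B1 = {m2, m6, n4, n7}
  B2 = {m3, n3}
  B3 = {m4, m5, n5, n6}
  B4 = {n0, n1}
  B5 = {n2}
m0 ∈ B0, n0 ∈ B4 → different blocks

not bisimilar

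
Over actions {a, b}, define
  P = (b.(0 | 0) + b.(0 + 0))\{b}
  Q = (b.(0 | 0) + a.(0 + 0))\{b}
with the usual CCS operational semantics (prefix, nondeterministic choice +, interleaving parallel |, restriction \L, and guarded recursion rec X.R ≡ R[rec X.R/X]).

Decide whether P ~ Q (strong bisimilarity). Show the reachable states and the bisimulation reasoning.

NO

P's transition system — 1 states:
  u0 = (b.(0 | 0) + b.(0 + 0))\{b} ⊢ stopped
Q's transition system — 2 states:
  v0 = (b.(0 | 0) + a.(0 + 0))\{b} ⊢ —a→ v1
  v1 = (0 + 0)\{b} ⊢ stopped
Coarsest stable partition (strong bisimilarity classes):
  B0 = {u0, v1}
  B1 = {v0}
u0 ∈ B0, v0 ∈ B1 → different blocks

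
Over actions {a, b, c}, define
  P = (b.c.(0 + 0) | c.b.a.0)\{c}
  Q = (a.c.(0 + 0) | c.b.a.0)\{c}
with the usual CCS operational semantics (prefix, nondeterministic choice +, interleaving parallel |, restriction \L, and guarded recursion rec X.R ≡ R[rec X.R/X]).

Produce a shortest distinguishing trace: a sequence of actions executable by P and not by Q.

LTS(P): 2 reachable states
  m0 = (b.c.(0 + 0) | c.b.a.0)\{c} :: --b--▸ m1
  m1 = (c.(0 + 0) | c.b.a.0)\{c} :: ·
LTS(Q): 2 reachable states
  n0 = (a.c.(0 + 0) | c.b.a.0)\{c} :: --a--▸ n1
  n1 = (c.(0 + 0) | c.b.a.0)\{c} :: ·
Executing b from P (initial set {m0}):
  [1] b ⇒ {m1}
  — P admits the full trace.
Executing b from Q (initial set {n0}):
  [1] b ⇒ no successor for Q

b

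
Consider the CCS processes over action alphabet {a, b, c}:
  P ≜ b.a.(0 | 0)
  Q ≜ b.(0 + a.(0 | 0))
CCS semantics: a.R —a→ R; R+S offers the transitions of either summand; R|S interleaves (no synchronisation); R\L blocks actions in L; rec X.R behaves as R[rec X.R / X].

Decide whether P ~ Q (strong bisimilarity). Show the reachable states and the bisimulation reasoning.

Reachable graph of P (3 states):
  u0 = b.a.(0 | 0) :: =b=> u1
  u1 = a.(0 | 0) :: =a=> u2
  u2 = 0 | 0 :: ∅
Reachable graph of Q (3 states):
  v0 = b.(0 + a.(0 | 0)) :: =b=> v1
  v1 = 0 + a.(0 | 0) :: =a=> v2
  v2 = 0 | 0 :: ∅
Bisimilarity quotient blocks:
  B0 = {u0, v0}
  B1 = {u1, v1}
  B2 = {u2, v2}
u0 ∈ B0, v0 ∈ B0 → same block

P ~ Q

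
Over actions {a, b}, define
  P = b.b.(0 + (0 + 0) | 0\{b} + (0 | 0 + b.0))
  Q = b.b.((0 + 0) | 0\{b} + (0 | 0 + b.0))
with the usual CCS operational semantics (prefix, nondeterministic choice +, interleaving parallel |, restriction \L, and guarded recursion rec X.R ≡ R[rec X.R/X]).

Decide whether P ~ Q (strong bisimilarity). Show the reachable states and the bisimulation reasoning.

YES

Reachable graph of P (4 states):
  m0 = b.b.(0 + (0 + 0) | 0\{b} + (0 | 0 + b.0)) | =b=> m1
  m1 = b.(0 + (0 + 0) | 0\{b} + (0 | 0 + b.0)) | =b=> m2
  m2 = 0 + (0 + 0) | 0\{b} + (0 | 0 + b.0) | =b=> m3
  m3 = 0 | (no moves)
Reachable graph of Q (4 states):
  n0 = b.b.((0 + 0) | 0\{b} + (0 | 0 + b.0)) | =b=> n1
  n1 = b.((0 + 0) | 0\{b} + (0 | 0 + b.0)) | =b=> n2
  n2 = (0 + 0) | 0\{b} + (0 | 0 + b.0) | =b=> n3
  n3 = 0 | (no moves)
Partition-refinement fixed point:
  B0 = {m0, n0}
  B1 = {m1, n1}
  B2 = {m2, n2}
  B3 = {m3, n3}
m0 ∈ B0, n0 ∈ B0 → same block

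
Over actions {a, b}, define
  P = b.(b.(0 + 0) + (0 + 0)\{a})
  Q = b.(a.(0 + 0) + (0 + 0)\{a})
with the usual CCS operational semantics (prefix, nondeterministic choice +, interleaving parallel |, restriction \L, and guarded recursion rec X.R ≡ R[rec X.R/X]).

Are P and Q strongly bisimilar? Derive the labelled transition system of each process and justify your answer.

Reachable graph of P (3 states):
  u0 = b.(b.(0 + 0) + (0 + 0)\{a}) → —b→ u1
  u1 = b.(0 + 0) + (0 + 0)\{a} → —b→ u2
  u2 = 0 + 0 → (no moves)
Reachable graph of Q (3 states):
  v0 = b.(a.(0 + 0) + (0 + 0)\{a}) → —b→ v1
  v1 = a.(0 + 0) + (0 + 0)\{a} → —a→ v2
  v2 = 0 + 0 → (no moves)
Bisimilarity quotient blocks:
  B0 = {u0}
  B1 = {u1}
  B2 = {u2, v2}
  B3 = {v0}
  B4 = {v1}
u0 ∈ B0, v0 ∈ B3 → different blocks

not bisimilar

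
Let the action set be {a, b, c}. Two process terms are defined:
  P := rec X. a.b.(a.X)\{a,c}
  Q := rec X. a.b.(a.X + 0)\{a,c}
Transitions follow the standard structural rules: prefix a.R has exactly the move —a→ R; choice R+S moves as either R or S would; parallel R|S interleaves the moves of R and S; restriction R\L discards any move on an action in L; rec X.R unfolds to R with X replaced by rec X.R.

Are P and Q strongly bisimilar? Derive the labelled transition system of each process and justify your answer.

YES

LTS(P): 3 reachable states
  u0 = rec X. a.b.(a.X)\{a,c} → =a=> u1
  u1 = b.(a.(rec X. a.b.(a.X)\{a,c}))\{a,c} → =b=> u2
  u2 = (a.(rec X. a.b.(a.X)\{a,c}))\{a,c} → deadlocked
LTS(Q): 3 reachable states
  v0 = rec X. a.b.(a.X + 0)\{a,c} → =a=> v1
  v1 = b.(a.(rec X. a.b.(a.X + 0)\{a,c}) + 0)\{a,c} → =b=> v2
  v2 = (a.(rec X. a.b.(a.X + 0)\{a,c}) + 0)\{a,c} → deadlocked
Partition-refinement fixed point:
  B0 = {u0, v0}
  B1 = {u1, v1}
  B2 = {u2, v2}
u0 ∈ B0, v0 ∈ B0 → same block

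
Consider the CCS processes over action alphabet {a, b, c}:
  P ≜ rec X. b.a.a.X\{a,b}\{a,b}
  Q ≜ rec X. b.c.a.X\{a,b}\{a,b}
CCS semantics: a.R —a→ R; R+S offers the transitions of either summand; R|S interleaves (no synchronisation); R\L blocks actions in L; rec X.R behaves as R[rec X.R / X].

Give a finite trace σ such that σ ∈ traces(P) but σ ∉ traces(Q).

LTS(P): 4 reachable states
  s0 = rec X. b.a.a.X\{a,b}\{a,b} has moves ··b··> s1
  s1 = a.a.(rec X. b.a.a.X\{a,b}\{a,b})\{a,b}\{a,b} has moves ··a··> s2
  s2 = a.(rec X. b.a.a.X\{a,b}\{a,b})\{a,b}\{a,b} has moves ··a··> s3
  s3 = (rec X. b.a.a.X\{a,b}\{a,b})\{a,b}\{a,b} has moves ·
LTS(Q): 4 reachable states
  t0 = rec X. b.c.a.X\{a,b}\{a,b} has moves ··b··> t1
  t1 = c.a.(rec X. b.c.a.X\{a,b}\{a,b})\{a,b}\{a,b} has moves ··c··> t2
  t2 = a.(rec X. b.c.a.X\{a,b}\{a,b})\{a,b}\{a,b} has moves ··a··> t3
  t3 = (rec X. b.c.a.X\{a,b}\{a,b})\{a,b}\{a,b} has moves ·
Executing ba from P (initial set {s0}):
  [1] b ⇒ {s1}
  [2] a ⇒ {s2}
  — P admits the full trace.
Executing ba from Q (initial set {t0}):
  [1] b ⇒ {t1}
  [2] a ⇒ ∅ (Q stuck)

ba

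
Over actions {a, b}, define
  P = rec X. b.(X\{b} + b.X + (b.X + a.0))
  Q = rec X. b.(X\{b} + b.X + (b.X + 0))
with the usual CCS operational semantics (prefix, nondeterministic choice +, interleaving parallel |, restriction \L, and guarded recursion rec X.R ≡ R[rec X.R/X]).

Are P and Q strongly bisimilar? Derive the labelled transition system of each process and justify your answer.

not bisimilar

LTS(P): 3 reachable states
  s0 = rec X. b.(X\{b} + b.X + (b.X + a.0)) → --b--▸ s1
  s1 = (rec X. b.(X\{b} + b.X + (b.X + a.0)))\{b} + b.(rec X. b.(X\{b} + b.X + (b.X + a.0))) + (b.(rec X. b.(X\{b} + b.X + (b.X + a.0))) + a.0) → --a--▸ s2, --b--▸ s0
  s2 = 0 → (no moves)
LTS(Q): 2 reachable states
  t0 = rec X. b.(X\{b} + b.X + (b.X + 0)) → --b--▸ t1
  t1 = (rec X. b.(X\{b} + b.X + (b.X + 0)))\{b} + b.(rec X. b.(X\{b} + b.X + (b.X + 0))) + (b.(rec X. b.(X\{b} + b.X + (b.X + 0))) + 0) → --b--▸ t0
Coarsest stable partition (strong bisimilarity classes):
  B0 = {s0}
  B1 = {s1}
  B2 = {s2}
  B3 = {t0, t1}
s0 ∈ B0, t0 ∈ B3 → different blocks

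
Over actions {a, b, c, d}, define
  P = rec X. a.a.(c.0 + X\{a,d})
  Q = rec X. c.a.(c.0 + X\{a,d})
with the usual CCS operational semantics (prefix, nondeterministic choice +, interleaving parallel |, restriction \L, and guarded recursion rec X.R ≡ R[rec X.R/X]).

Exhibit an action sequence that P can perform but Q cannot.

a

LTS(P): 4 reachable states
  s0 = rec X. a.a.(c.0 + X\{a,d}) :: -a-> s1
  s1 = a.(c.0 + (rec X. a.a.(c.0 + X\{a,d}))\{a,d}) :: -a-> s2
  s2 = c.0 + (rec X. a.a.(c.0 + X\{a,d}))\{a,d} :: -c-> s3
  s3 = 0 :: (no moves)
LTS(Q): 5 reachable states
  t0 = rec X. c.a.(c.0 + X\{a,d}) :: -c-> t1
  t1 = a.(c.0 + (rec X. c.a.(c.0 + X\{a,d}))\{a,d}) :: -a-> t2
  t2 = c.0 + (rec X. c.a.(c.0 + X\{a,d}))\{a,d} :: -c-> t3, -c-> t4
  t3 = (a.(c.0 + (rec X. c.a.(c.0 + X\{a,d}))\{a,d}))\{a,d} :: (no moves)
  t4 = 0 :: (no moves)
Executing a from P (initial set {s0}):
  step 1 (a): {s1}
  ✓ P
Executing a from Q (initial set {t0}):
  step 1 (a): ∅ (Q stuck)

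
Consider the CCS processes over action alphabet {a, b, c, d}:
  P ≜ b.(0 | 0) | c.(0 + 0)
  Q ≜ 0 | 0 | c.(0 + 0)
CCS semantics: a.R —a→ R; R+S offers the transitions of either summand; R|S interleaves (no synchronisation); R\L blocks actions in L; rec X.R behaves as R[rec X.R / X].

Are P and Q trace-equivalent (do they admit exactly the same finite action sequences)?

trace-distinct — witness ⟨b⟩

Reachable graph of P (4 states):
  s0 = b.(0 | 0) | c.(0 + 0) :: —b→ s1, —c→ s2
  s1 = 0 | 0 | c.(0 + 0) :: —c→ s3
  s2 = b.(0 | 0) | (0 + 0) :: —b→ s3
  s3 = 0 | 0 | (0 + 0) :: deadlocked
Reachable graph of Q (2 states):
  t0 = 0 | 0 | c.(0 + 0) :: —c→ t1
  t1 = 0 | 0 | (0 + 0) :: deadlocked
Run σ = ⟨b⟩ on P: start {s0}
  [1] b ⇒ {s1}
  ✓ P
Run σ = ⟨b⟩ on Q: start {t0}
  [1] b ⇒ no successor for Q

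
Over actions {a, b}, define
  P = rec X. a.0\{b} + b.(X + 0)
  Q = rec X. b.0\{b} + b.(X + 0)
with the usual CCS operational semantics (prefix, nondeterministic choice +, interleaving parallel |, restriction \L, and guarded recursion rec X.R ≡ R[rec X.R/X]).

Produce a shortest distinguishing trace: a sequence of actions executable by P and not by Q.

a

Reachable graph of P (3 states):
  p0 = rec X. a.0\{b} + b.(X + 0) → —a→ p1, —b→ p2
  p1 = 0\{b} → stopped
  p2 = (rec X. a.0\{b} + b.(X + 0)) + 0 → —a→ p1, —b→ p2
Reachable graph of Q (3 states):
  q0 = rec X. b.0\{b} + b.(X + 0) → —b→ q1, —b→ q2
  q1 = (rec X. b.0\{b} + b.(X + 0)) + 0 → —b→ q1, —b→ q2
  q2 = 0\{b} → stopped
Run σ = ⟨a⟩ on P: start {p0}
  step 1 (a): {p1}
  — P admits the full trace.
Run σ = ⟨a⟩ on Q: start {q0}
  step 1 (a): ∅ (Q stuck)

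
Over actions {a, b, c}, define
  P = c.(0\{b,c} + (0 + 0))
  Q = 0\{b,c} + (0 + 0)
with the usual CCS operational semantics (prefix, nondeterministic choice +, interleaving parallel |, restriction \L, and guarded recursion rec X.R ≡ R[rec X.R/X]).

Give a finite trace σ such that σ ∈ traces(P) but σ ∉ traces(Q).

c

LTS(P): 2 reachable states
  u0 = c.(0\{b,c} + (0 + 0)) has moves -c-> u1
  u1 = 0\{b,c} + (0 + 0) has moves deadlocked
LTS(Q): 1 reachable states
  v0 = 0\{b,c} + (0 + 0) has moves deadlocked
Run σ = ⟨c⟩ on P: start {u0}
  step 1 (c): {u1}
  P completes σ.
Run σ = ⟨c⟩ on Q: start {v0}
  step 1 (c): no successor for Q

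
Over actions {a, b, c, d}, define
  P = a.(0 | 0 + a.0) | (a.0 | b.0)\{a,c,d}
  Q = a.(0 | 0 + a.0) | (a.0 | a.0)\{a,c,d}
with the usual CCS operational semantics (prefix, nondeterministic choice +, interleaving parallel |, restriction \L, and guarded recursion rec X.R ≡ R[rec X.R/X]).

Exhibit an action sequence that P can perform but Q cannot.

b

P's transition system — 6 states:
  p0 = a.(0 | 0 + a.0) | (a.0 | b.0)\{a,c,d} | =a=> p1, =b=> p2
  p1 = (0 | 0 + a.0) | (a.0 | b.0)\{a,c,d} | =a=> p3, =b=> p4
  p2 = a.(0 | 0 + a.0) | (a.0 | 0)\{a,c,d} | =a=> p4
  p3 = 0 | (a.0 | b.0)\{a,c,d} | =b=> p5
  p4 = (0 | 0 + a.0) | (a.0 | 0)\{a,c,d} | =a=> p5
  p5 = 0 | (a.0 | 0)\{a,c,d} | deadlocked
Q's transition system — 3 states:
  q0 = a.(0 | 0 + a.0) | (a.0 | a.0)\{a,c,d} | =a=> q1
  q1 = (0 | 0 + a.0) | (a.0 | a.0)\{a,c,d} | =a=> q2
  q2 = 0 | (a.0 | a.0)\{a,c,d} | deadlocked
Run σ = ⟨b⟩ on P: start {p0}
  [1] b ⇒ {p2}
  ✓ P
Run σ = ⟨b⟩ on Q: start {q0}
  [1] b ⇒ ∅  — Q cannot continue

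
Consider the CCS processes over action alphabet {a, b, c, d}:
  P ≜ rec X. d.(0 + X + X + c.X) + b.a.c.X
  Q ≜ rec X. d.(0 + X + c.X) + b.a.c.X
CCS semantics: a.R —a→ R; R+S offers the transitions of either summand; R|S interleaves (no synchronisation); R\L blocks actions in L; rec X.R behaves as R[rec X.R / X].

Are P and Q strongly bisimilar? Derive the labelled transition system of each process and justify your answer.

LTS(P): 4 reachable states
  s0 = rec X. d.(0 + X + X + c.X) + b.a.c.X :: =b=> s1, =d=> s2
  s1 = a.c.(rec X. d.(0 + X + X + c.X) + b.a.c.X) :: =a=> s3
  s2 = 0 + (rec X. d.(0 + X + X + c.X) + b.a.c.X) + (rec X. d.(0 + X + X + c.X) + b.a.c.X) + c.(rec X. d.(0 + X + X + c.X) + b.a.c.X) :: =b=> s1, =c=> s0, =d=> s2
  s3 = c.(rec X. d.(0 + X + X + c.X) + b.a.c.X) :: =c=> s0
LTS(Q): 4 reachable states
  t0 = rec X. d.(0 + X + c.X) + b.a.c.X :: =b=> t1, =d=> t2
  t1 = a.c.(rec X. d.(0 + X + c.X) + b.a.c.X) :: =a=> t3
  t2 = 0 + (rec X. d.(0 + X + c.X) + b.a.c.X) + c.(rec X. d.(0 + X + c.X) + b.a.c.X) :: =b=> t1, =c=> t0, =d=> t2
  t3 = c.(rec X. d.(0 + X + c.X) + b.a.c.X) :: =c=> t0
Coarsest stable partition (strong bisimilarity classes):
  B0 = {s0, t0}
  B1 = {s1, t1}
  B2 = {s3, t3}
  B3 = {s2, t2}
s0 ∈ B0, t0 ∈ B0 → same block

YES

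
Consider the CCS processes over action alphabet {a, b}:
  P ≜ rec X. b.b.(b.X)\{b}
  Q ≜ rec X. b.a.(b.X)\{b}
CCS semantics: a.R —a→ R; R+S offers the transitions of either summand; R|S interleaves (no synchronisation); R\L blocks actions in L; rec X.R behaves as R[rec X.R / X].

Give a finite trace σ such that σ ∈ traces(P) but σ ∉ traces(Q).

bb

LTS(P): 3 reachable states
  s0 = rec X. b.b.(b.X)\{b} ⊢ --b--▸ s1
  s1 = b.(b.(rec X. b.b.(b.X)\{b}))\{b} ⊢ --b--▸ s2
  s2 = (b.(rec X. b.b.(b.X)\{b}))\{b} ⊢ stopped
LTS(Q): 3 reachable states
  t0 = rec X. b.a.(b.X)\{b} ⊢ --b--▸ t1
  t1 = a.(b.(rec X. b.a.(b.X)\{b}))\{b} ⊢ --a--▸ t2
  t2 = (b.(rec X. b.a.(b.X)\{b}))\{b} ⊢ stopped
Trace ⟨bb⟩ through P, begin at {s0}:
  [1] b ⇒ {s1}
  [2] b ⇒ {s2}
  — P admits the full trace.
Trace ⟨bb⟩ through Q, begin at {t0}:
  [1] b ⇒ {t1}
  [2] b ⇒ ∅  — Q cannot continue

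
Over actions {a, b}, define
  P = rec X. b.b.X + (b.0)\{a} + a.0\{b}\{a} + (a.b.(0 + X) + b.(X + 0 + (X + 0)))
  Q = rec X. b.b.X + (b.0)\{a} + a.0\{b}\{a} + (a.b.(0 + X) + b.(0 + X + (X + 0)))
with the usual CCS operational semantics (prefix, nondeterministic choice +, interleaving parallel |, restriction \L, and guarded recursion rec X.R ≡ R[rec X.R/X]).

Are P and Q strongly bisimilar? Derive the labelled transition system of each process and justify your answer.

P ~ Q

Reachable graph of P (7 states):
  m0 = rec X. b.b.X + (b.0)\{a} + a.0\{b}\{a} + (a.b.(0 + X) + b.(X + 0 + (X + 0))) → -a-> m1, -a-> m2, -b-> m3, -b-> m4, -b-> m5
  m1 = 0\{b}\{a} → ·
  m2 = b.(0 + (rec X. b.b.X + (b.0)\{a} + a.0\{b}\{a} + (a.b.(0 + X) + b.(X + 0 + (X + 0))))) → -b-> m6
  m3 = (rec X. b.b.X + (b.0)\{a} + a.0\{b}\{a} + (a.b.(0 + X) + b.(X + 0 + (X + 0)))) + 0 + ((rec X. b.b.X + (b.0)\{a} + a.0\{b}\{a} + (a.b.(0 + X) + b.(X + 0 + (X + 0)))) + 0) → -a-> m1, -a-> m2, -b-> m3, -b-> m4, -b-> m5
  m4 = 0\{a} → ·
  m5 = b.(rec X. b.b.X + (b.0)\{a} + a.0\{b}\{a} + (a.b.(0 + X) + b.(X + 0 + (X + 0)))) → -b-> m0
  m6 = 0 + (rec X. b.b.X + (b.0)\{a} + a.0\{b}\{a} + (a.b.(0 + X) + b.(X + 0 + (X + 0)))) → -a-> m1, -a-> m2, -b-> m3, -b-> m4, -b-> m5
Reachable graph of Q (7 states):
  n0 = rec X. b.b.X + (b.0)\{a} + a.0\{b}\{a} + (a.b.(0 + X) + b.(0 + X + (X + 0))) → -a-> n1, -a-> n2, -b-> n3, -b-> n4, -b-> n5
  n1 = 0\{b}\{a} → ·
  n2 = b.(0 + (rec X. b.b.X + (b.0)\{a} + a.0\{b}\{a} + (a.b.(0 + X) + b.(0 + X + (X + 0))))) → -b-> n6
  n3 = 0 + (rec X. b.b.X + (b.0)\{a} + a.0\{b}\{a} + (a.b.(0 + X) + b.(0 + X + (X + 0)))) + ((rec X. b.b.X + (b.0)\{a} + a.0\{b}\{a} + (a.b.(0 + X) + b.(0 + X + (X + 0)))) + 0) → -a-> n1, -a-> n2, -b-> n3, -b-> n4, -b-> n5
  n4 = 0\{a} → ·
  n5 = b.(rec X. b.b.X + (b.0)\{a} + a.0\{b}\{a} + (a.b.(0 + X) + b.(0 + X + (X + 0)))) → -b-> n0
  n6 = 0 + (rec X. b.b.X + (b.0)\{a} + a.0\{b}\{a} + (a.b.(0 + X) + b.(0 + X + (X + 0)))) → -a-> n1, -a-> n2, -b-> n3, -b-> n4, -b-> n5
Bisimilarity quotient blocks:
  B0 = {m0, m3, m6, n0, n3, n6}
  B1 = {m2, m5, n2, n5}
  B2 = {m1, m4, n1, n4}
m0 ∈ B0, n0 ∈ B0 → same block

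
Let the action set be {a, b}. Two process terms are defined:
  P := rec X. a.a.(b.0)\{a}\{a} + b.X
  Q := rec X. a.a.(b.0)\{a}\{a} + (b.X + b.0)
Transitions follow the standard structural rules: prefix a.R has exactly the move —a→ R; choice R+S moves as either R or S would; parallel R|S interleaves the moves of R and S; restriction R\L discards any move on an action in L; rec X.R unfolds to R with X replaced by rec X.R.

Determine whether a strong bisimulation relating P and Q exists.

P's transition system — 4 states:
  u0 = rec X. a.a.(b.0)\{a}\{a} + b.X → --a--▸ u1, --b--▸ u0
  u1 = a.(b.0)\{a}\{a} → --a--▸ u2
  u2 = (b.0)\{a}\{a} → --b--▸ u3
  u3 = 0\{a}\{a} → stopped
Q's transition system — 5 states:
  v0 = rec X. a.a.(b.0)\{a}\{a} + (b.X + b.0) → --a--▸ v1, --b--▸ v0, --b--▸ v2
  v1 = a.(b.0)\{a}\{a} → --a--▸ v3
  v2 = 0 → stopped
  v3 = (b.0)\{a}\{a} → --b--▸ v4
  v4 = 0\{a}\{a} → stopped
Coarsest stable partition (strong bisimilarity classes):
  B0 = {u0}
  B1 = {u1, v1}
  B2 = {u2, v3}
  B3 = {u3, v2, v4}
  B4 = {v0}
u0 ∈ B0, v0 ∈ B4 → different blocks

P ≁ Q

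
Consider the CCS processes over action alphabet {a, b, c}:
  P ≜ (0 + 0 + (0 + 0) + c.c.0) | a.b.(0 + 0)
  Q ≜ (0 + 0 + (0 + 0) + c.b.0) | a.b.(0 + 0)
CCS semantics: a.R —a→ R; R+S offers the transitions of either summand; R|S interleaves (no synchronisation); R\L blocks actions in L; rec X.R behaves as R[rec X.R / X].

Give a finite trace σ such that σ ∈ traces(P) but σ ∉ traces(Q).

cc

P's transition system — 9 states:
  u0 = (0 + 0 + (0 + 0) + c.c.0) | a.b.(0 + 0) → ··a··> u1, ··c··> u2
  u1 = (0 + 0 + (0 + 0) + c.c.0) | b.(0 + 0) → ··b··> u3, ··c··> u4
  u2 = c.0 | a.b.(0 + 0) → ··a··> u4, ··c··> u5
  u3 = (0 + 0 + (0 + 0) + c.c.0) | (0 + 0) → ··c··> u6
  u4 = c.0 | b.(0 + 0) → ··b··> u6, ··c··> u7
  u5 = 0 | a.b.(0 + 0) → ··a··> u7
  u6 = c.0 | (0 + 0) → ··c··> u8
  u7 = 0 | b.(0 + 0) → ··b··> u8
  u8 = 0 | (0 + 0) → ·
Q's transition system — 9 states:
  v0 = (0 + 0 + (0 + 0) + c.b.0) | a.b.(0 + 0) → ··a··> v1, ··c··> v2
  v1 = (0 + 0 + (0 + 0) + c.b.0) | b.(0 + 0) → ··b··> v3, ··c··> v4
  v2 = b.0 | a.b.(0 + 0) → ··a··> v4, ··b··> v5
  v3 = (0 + 0 + (0 + 0) + c.b.0) | (0 + 0) → ··c··> v6
  v4 = b.0 | b.(0 + 0) → ··b··> v6, ··b··> v7
  v5 = 0 | a.b.(0 + 0) → ··a··> v7
  v6 = b.0 | (0 + 0) → ··b··> v8
  v7 = 0 | b.(0 + 0) → ··b··> v8
  v8 = 0 | (0 + 0) → ·
Executing cc from P (initial set {u0}):
  [1] c ⇒ {u2}
  [2] c ⇒ {u5}
  — P admits the full trace.
Executing cc from Q (initial set {v0}):
  [1] c ⇒ {v2}
  [2] c ⇒ ∅  — Q cannot continue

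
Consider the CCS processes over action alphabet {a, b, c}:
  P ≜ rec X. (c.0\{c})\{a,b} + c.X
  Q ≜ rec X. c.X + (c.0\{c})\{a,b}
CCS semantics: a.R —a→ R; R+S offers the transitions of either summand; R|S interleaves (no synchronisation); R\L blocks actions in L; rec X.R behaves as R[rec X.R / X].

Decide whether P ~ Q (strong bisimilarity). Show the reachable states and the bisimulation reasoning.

P ~ Q

LTS(P): 2 reachable states
  u0 = rec X. (c.0\{c})\{a,b} + c.X → —c→ u0, —c→ u1
  u1 = 0\{c}\{a,b} → ·
LTS(Q): 2 reachable states
  v0 = rec X. c.X + (c.0\{c})\{a,b} → —c→ v0, —c→ v1
  v1 = 0\{c}\{a,b} → ·
Bisimilarity quotient blocks:
  B0 = {u0, v0}
  B1 = {u1, v1}
u0 ∈ B0, v0 ∈ B0 → same block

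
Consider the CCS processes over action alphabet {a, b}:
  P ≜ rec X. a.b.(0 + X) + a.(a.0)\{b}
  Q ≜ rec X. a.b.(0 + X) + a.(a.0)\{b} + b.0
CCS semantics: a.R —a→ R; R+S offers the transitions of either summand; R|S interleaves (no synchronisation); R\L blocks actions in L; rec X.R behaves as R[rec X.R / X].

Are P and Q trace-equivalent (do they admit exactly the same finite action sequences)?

trace-distinct — witness ⟨b⟩

Reachable graph of P (5 states):
  p0 = rec X. a.b.(0 + X) + a.(a.0)\{b} ⊢ ··a··> p1, ··a··> p2
  p1 = (a.0)\{b} ⊢ ··a··> p3
  p2 = b.(0 + (rec X. a.b.(0 + X) + a.(a.0)\{b})) ⊢ ··b··> p4
  p3 = 0\{b} ⊢ stopped
  p4 = 0 + (rec X. a.b.(0 + X) + a.(a.0)\{b}) ⊢ ··a··> p1, ··a··> p2
Reachable graph of Q (6 states):
  q0 = rec X. a.b.(0 + X) + a.(a.0)\{b} + b.0 ⊢ ··a··> q1, ··a··> q2, ··b··> q3
  q1 = (a.0)\{b} ⊢ ··a··> q4
  q2 = b.(0 + (rec X. a.b.(0 + X) + a.(a.0)\{b} + b.0)) ⊢ ··b··> q5
  q3 = 0 ⊢ stopped
  q4 = 0\{b} ⊢ stopped
  q5 = 0 + (rec X. a.b.(0 + X) + a.(a.0)\{b} + b.0) ⊢ ··a··> q1, ··a··> q2, ··b··> q3
Trace ⟨b⟩ through Q, begin at {q0}:
  after b @ step 1: {q3}
  — Q admits the full trace.
Trace ⟨b⟩ through P, begin at {p0}:
  after b @ step 1: ∅ (P stuck)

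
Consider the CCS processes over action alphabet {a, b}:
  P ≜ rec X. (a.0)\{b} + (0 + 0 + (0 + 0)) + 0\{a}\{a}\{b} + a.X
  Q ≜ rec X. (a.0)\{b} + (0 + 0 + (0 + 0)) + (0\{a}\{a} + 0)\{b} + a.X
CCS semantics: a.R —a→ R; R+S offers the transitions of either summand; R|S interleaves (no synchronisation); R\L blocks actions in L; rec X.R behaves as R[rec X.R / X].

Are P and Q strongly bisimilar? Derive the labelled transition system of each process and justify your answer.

P ~ Q

P's transition system — 2 states:
  s0 = rec X. (a.0)\{b} + (0 + 0 + (0 + 0)) + 0\{a}\{a}\{b} + a.X has moves ··a··> s0, ··a··> s1
  s1 = 0\{b} has moves deadlocked
Q's transition system — 2 states:
  t0 = rec X. (a.0)\{b} + (0 + 0 + (0 + 0)) + (0\{a}\{a} + 0)\{b} + a.X has moves ··a··> t0, ··a··> t1
  t1 = 0\{b} has moves deadlocked
Coarsest stable partition (strong bisimilarity classes):
  B0 = {s0, t0}
  B1 = {s1, t1}
s0 ∈ B0, t0 ∈ B0 → same block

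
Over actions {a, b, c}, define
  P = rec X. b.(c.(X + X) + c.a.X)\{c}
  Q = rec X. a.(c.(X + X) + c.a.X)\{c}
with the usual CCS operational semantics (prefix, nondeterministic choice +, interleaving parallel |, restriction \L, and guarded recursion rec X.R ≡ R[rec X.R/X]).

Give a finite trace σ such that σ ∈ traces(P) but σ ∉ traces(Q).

LTS(P): 2 reachable states
  s0 = rec X. b.(c.(X + X) + c.a.X)\{c} → —b→ s1
  s1 = (c.((rec X. b.(c.(X + X) + c.a.X)\{c}) + (rec X. b.(c.(X + X) + c.a.X)\{c})) + c.a.(rec X. b.(c.(X + X) + c.a.X)\{c}))\{c} → stopped
LTS(Q): 2 reachable states
  t0 = rec X. a.(c.(X + X) + c.a.X)\{c} → —a→ t1
  t1 = (c.((rec X. a.(c.(X + X) + c.a.X)\{c}) + (rec X. a.(c.(X + X) + c.a.X)\{c})) + c.a.(rec X. a.(c.(X + X) + c.a.X)\{c}))\{c} → stopped
Trace ⟨b⟩ through P, begin at {s0}:
  step 1 (b): {s1}
  P completes σ.
Trace ⟨b⟩ through Q, begin at {t0}:
  step 1 (b): no successor for Q

b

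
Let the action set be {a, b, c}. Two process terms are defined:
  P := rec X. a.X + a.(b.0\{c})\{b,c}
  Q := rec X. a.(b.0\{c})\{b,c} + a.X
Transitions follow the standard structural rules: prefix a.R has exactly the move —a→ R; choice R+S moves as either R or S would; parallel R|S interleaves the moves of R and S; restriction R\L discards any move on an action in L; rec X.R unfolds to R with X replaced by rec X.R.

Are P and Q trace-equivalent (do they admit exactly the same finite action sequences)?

LTS(P): 2 reachable states
  p0 = rec X. a.X + a.(b.0\{c})\{b,c} ⊢ -a-> p0, -a-> p1
  p1 = (b.0\{c})\{b,c} ⊢ ∅
LTS(Q): 2 reachable states
  q0 = rec X. a.(b.0\{c})\{b,c} + a.X ⊢ -a-> q0, -a-> q1
  q1 = (b.0\{c})\{b,c} ⊢ ∅
Bisimilarity quotient blocks:
  B0 = {p0, q0}
  B1 = {p1, q1}
p0 ∈ B0, q0 ∈ B0 → same block
Bisimilar ⇒ trace-equivalent.

trace-equivalent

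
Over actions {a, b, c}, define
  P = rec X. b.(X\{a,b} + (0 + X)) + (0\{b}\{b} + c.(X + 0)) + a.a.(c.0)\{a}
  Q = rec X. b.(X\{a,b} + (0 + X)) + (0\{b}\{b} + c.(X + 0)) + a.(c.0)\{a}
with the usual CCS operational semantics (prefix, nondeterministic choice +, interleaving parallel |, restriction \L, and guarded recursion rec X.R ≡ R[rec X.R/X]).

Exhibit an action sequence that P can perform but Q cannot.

LTS(P): 7 reachable states
  s0 = rec X. b.(X\{a,b} + (0 + X)) + (0\{b}\{b} + c.(X + 0)) + a.a.(c.0)\{a} has moves -a-> s1, -b-> s2, -c-> s3
  s1 = a.(c.0)\{a} has moves -a-> s4
  s2 = (rec X. b.(X\{a,b} + (0 + X)) + (0\{b}\{b} + c.(X + 0)) + a.a.(c.0)\{a})\{a,b} + (0 + (rec X. b.(X\{a,b} + (0 + X)) + (0\{b}\{b} + c.(X + 0)) + a.a.(c.0)\{a})) has moves -a-> s1, -b-> s2, -c-> s3, -c-> s5
  s3 = (rec X. b.(X\{a,b} + (0 + X)) + (0\{b}\{b} + c.(X + 0)) + a.a.(c.0)\{a}) + 0 has moves -a-> s1, -b-> s2, -c-> s3
  s4 = (c.0)\{a} has moves -c-> s6
  s5 = ((rec X. b.(X\{a,b} + (0 + X)) + (0\{b}\{b} + c.(X + 0)) + a.a.(c.0)\{a}) + 0)\{a,b} has moves -c-> s5
  s6 = 0\{a} has moves ∅
LTS(Q): 6 reachable states
  t0 = rec X. b.(X\{a,b} + (0 + X)) + (0\{b}\{b} + c.(X + 0)) + a.(c.0)\{a} has moves -a-> t1, -b-> t2, -c-> t3
  t1 = (c.0)\{a} has moves -c-> t4
  t2 = (rec X. b.(X\{a,b} + (0 + X)) + (0\{b}\{b} + c.(X + 0)) + a.(c.0)\{a})\{a,b} + (0 + (rec X. b.(X\{a,b} + (0 + X)) + (0\{b}\{b} + c.(X + 0)) + a.(c.0)\{a})) has moves -a-> t1, -b-> t2, -c-> t3, -c-> t5
  t3 = (rec X. b.(X\{a,b} + (0 + X)) + (0\{b}\{b} + c.(X + 0)) + a.(c.0)\{a}) + 0 has moves -a-> t1, -b-> t2, -c-> t3
  t4 = 0\{a} has moves ∅
  t5 = ((rec X. b.(X\{a,b} + (0 + X)) + (0\{b}\{b} + c.(X + 0)) + a.(c.0)\{a}) + 0)\{a,b} has moves -c-> t5
Run σ = ⟨aa⟩ on P: start {s0}
  [1] a ⇒ {s1}
  [2] a ⇒ {s4}
  ✓ P
Run σ = ⟨aa⟩ on Q: start {t0}
  [1] a ⇒ {t1}
  [2] a ⇒ no successor for Q

aa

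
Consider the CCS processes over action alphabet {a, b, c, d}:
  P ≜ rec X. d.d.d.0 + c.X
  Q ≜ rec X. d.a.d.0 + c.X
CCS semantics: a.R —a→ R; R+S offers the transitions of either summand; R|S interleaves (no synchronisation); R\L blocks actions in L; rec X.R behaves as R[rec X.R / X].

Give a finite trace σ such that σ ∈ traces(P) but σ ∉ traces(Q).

dd

LTS(P): 4 reachable states
  s0 = rec X. d.d.d.0 + c.X → =c=> s0, =d=> s1
  s1 = d.d.0 → =d=> s2
  s2 = d.0 → =d=> s3
  s3 = 0 → deadlocked
LTS(Q): 4 reachable states
  t0 = rec X. d.a.d.0 + c.X → =c=> t0, =d=> t1
  t1 = a.d.0 → =a=> t2
  t2 = d.0 → =d=> t3
  t3 = 0 → deadlocked
Trace ⟨dd⟩ through P, begin at {s0}:
  [1] d ⇒ {s1}
  [2] d ⇒ {s2}
  — P admits the full trace.
Trace ⟨dd⟩ through Q, begin at {t0}:
  [1] d ⇒ {t1}
  [2] d ⇒ ∅ (Q stuck)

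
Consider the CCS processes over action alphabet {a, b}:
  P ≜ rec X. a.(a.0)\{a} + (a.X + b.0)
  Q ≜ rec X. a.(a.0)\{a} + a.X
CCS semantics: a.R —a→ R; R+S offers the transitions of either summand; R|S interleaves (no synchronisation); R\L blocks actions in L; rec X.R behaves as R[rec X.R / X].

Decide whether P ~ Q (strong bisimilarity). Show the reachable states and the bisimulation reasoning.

not bisimilar

Reachable graph of P (3 states):
  s0 = rec X. a.(a.0)\{a} + (a.X + b.0) :: =a=> s0, =a=> s1, =b=> s2
  s1 = (a.0)\{a} :: ∅
  s2 = 0 :: ∅
Reachable graph of Q (2 states):
  t0 = rec X. a.(a.0)\{a} + a.X :: =a=> t0, =a=> t1
  t1 = (a.0)\{a} :: ∅
Partition-refinement fixed point:
  B0 = {s0}
  B1 = {s1, s2, t1}
  B2 = {t0}
s0 ∈ B0, t0 ∈ B2 → different blocks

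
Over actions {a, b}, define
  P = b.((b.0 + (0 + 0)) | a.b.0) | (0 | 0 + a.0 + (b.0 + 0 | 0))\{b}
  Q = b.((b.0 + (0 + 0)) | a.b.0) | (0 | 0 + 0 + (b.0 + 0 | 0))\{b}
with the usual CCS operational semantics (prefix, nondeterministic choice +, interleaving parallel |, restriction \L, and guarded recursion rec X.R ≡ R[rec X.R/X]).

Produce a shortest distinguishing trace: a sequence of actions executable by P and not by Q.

P's transition system — 14 states:
  u0 = b.((b.0 + (0 + 0)) | a.b.0) | (0 | 0 + a.0 + (b.0 + 0 | 0))\{b} :: ··a··> u1, ··b··> u2
  u1 = b.((b.0 + (0 + 0)) | a.b.0) | 0\{b} :: ··b··> u3
  u2 = (b.0 + (0 + 0)) | a.b.0 | (0 | 0 + a.0 + (b.0 + 0 | 0))\{b} :: ··a··> u3, ··a··> u4, ··b··> u5
  u3 = (b.0 + (0 + 0)) | a.b.0 | 0\{b} :: ··a··> u6, ··b··> u7
  u4 = (b.0 + (0 + 0)) | b.0 | (0 | 0 + a.0 + (b.0 + 0 | 0))\{b} :: ··a··> u6, ··b··> u8, ··b··> u9
  u5 = 0 | a.b.0 | (0 | 0 + a.0 + (b.0 + 0 | 0))\{b} :: ··a··> u7, ··a··> u9
  u6 = (b.0 + (0 + 0)) | b.0 | 0\{b} :: ··b··> u10, ··b··> u11
  u7 = 0 | a.b.0 | 0\{b} :: ··a··> u11
  u8 = (b.0 + (0 + 0)) | 0 | (0 | 0 + a.0 + (b.0 + 0 | 0))\{b} :: ··a··> u10, ··b··> u12
  u9 = 0 | b.0 | (0 | 0 + a.0 + (b.0 + 0 | 0))\{b} :: ··a··> u11, ··b··> u12
  u10 = (b.0 + (0 + 0)) | 0 | 0\{b} :: ··b··> u13
  u11 = 0 | b.0 | 0\{b} :: ··b··> u13
  u12 = 0 | 0 | (0 | 0 + a.0 + (b.0 + 0 | 0))\{b} :: ··a··> u13
  u13 = 0 | 0 | 0\{b} :: (no moves)
Q's transition system — 7 states:
  v0 = b.((b.0 + (0 + 0)) | a.b.0) | (0 | 0 + 0 + (b.0 + 0 | 0))\{b} :: ··b··> v1
  v1 = (b.0 + (0 + 0)) | a.b.0 | (0 | 0 + 0 + (b.0 + 0 | 0))\{b} :: ··a··> v2, ··b··> v3
  v2 = (b.0 + (0 + 0)) | b.0 | (0 | 0 + 0 + (b.0 + 0 | 0))\{b} :: ··b··> v4, ··b··> v5
  v3 = 0 | a.b.0 | (0 | 0 + 0 + (b.0 + 0 | 0))\{b} :: ··a··> v5
  v4 = (b.0 + (0 + 0)) | 0 | (0 | 0 + 0 + (b.0 + 0 | 0))\{b} :: ··b··> v6
  v5 = 0 | b.0 | (0 | 0 + 0 + (b.0 + 0 | 0))\{b} :: ··b··> v6
  v6 = 0 | 0 | (0 | 0 + 0 + (b.0 + 0 | 0))\{b} :: (no moves)
Trace ⟨a⟩ through P, begin at {u0}:
  step 1 (a): {u1}
  P completes σ.
Trace ⟨a⟩ through Q, begin at {v0}:
  step 1 (a): ∅  — Q cannot continue

a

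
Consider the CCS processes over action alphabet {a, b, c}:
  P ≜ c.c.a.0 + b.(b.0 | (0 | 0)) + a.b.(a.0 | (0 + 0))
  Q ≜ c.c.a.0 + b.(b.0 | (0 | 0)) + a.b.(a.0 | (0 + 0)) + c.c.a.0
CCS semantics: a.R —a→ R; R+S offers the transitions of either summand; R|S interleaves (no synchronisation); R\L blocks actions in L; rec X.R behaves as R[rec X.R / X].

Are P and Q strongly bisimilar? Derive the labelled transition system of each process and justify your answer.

P ~ Q

P's transition system — 9 states:
  s0 = c.c.a.0 + b.(b.0 | (0 | 0)) + a.b.(a.0 | (0 + 0)) :: —a→ s1, —b→ s2, —c→ s3
  s1 = b.(a.0 | (0 + 0)) :: —b→ s4
  s2 = b.0 | (0 | 0) :: —b→ s5
  s3 = c.a.0 :: —c→ s6
  s4 = a.0 | (0 + 0) :: —a→ s7
  s5 = 0 | (0 | 0) :: deadlocked
  s6 = a.0 :: —a→ s8
  s7 = 0 | (0 + 0) :: deadlocked
  s8 = 0 :: deadlocked
Q's transition system — 9 states:
  t0 = c.c.a.0 + b.(b.0 | (0 | 0)) + a.b.(a.0 | (0 + 0)) + c.c.a.0 :: —a→ t1, —b→ t2, —c→ t3
  t1 = b.(a.0 | (0 + 0)) :: —b→ t4
  t2 = b.0 | (0 | 0) :: —b→ t5
  t3 = c.a.0 :: —c→ t6
  t4 = a.0 | (0 + 0) :: —a→ t7
  t5 = 0 | (0 | 0) :: deadlocked
  t6 = a.0 :: —a→ t8
  t7 = 0 | (0 + 0) :: deadlocked
  t8 = 0 :: deadlocked
Bisimilarity quotient blocks:
  B0 = {s0, t0}
  B1 = {s1, t1}
  B2 = {s4, s6, t4, t6}
  B3 = {s5, s7, s8, t5, t7, t8}
  B4 = {s3, t3}
  B5 = {s2, t2}
s0 ∈ B0, t0 ∈ B0 → same block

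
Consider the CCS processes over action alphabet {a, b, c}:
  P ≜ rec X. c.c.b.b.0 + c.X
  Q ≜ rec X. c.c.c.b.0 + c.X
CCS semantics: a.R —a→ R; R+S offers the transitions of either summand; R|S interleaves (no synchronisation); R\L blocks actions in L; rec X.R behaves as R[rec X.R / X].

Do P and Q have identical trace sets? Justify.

P's transition system — 5 states:
  p0 = rec X. c.c.b.b.0 + c.X :: =c=> p0, =c=> p1
  p1 = c.b.b.0 :: =c=> p2
  p2 = b.b.0 :: =b=> p3
  p3 = b.0 :: =b=> p4
  p4 = 0 :: ∅
Q's transition system — 5 states:
  q0 = rec X. c.c.c.b.0 + c.X :: =c=> q0, =c=> q1
  q1 = c.c.b.0 :: =c=> q2
  q2 = c.b.0 :: =c=> q3
  q3 = b.0 :: =b=> q4
  q4 = 0 :: ∅
Executing ccb from P (initial set {p0}):
  [1] c ⇒ {p0, p1}
  [2] c ⇒ {p0, p1, p2}
  [3] b ⇒ {p3}
  P completes σ.
Executing ccb from Q (initial set {q0}):
  [1] c ⇒ {q0, q1}
  [2] c ⇒ {q0, q1, q2}
  [3] b ⇒ ∅ (Q stuck)

traces(P) ≠ traces(Q) — witness ⟨ccb⟩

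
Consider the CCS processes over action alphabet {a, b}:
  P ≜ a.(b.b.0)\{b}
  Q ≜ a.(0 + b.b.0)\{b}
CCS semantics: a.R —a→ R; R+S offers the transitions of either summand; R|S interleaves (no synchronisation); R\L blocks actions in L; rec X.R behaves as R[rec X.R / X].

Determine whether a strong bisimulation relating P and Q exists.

P ~ Q

LTS(P): 2 reachable states
  s0 = a.(b.b.0)\{b} | ··a··> s1
  s1 = (b.b.0)\{b} | stopped
LTS(Q): 2 reachable states
  t0 = a.(0 + b.b.0)\{b} | ··a··> t1
  t1 = (0 + b.b.0)\{b} | stopped
Partition-refinement fixed point:
  B0 = {s0, t0}
  B1 = {s1, t1}
s0 ∈ B0, t0 ∈ B0 → same block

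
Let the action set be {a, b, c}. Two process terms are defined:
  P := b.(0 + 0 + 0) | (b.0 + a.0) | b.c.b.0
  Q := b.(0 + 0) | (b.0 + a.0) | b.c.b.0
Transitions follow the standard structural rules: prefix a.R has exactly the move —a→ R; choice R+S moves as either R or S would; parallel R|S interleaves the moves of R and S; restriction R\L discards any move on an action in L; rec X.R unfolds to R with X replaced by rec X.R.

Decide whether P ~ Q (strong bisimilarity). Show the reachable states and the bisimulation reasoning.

bisimilar

P's transition system — 16 states:
  s0 = b.(0 + 0 + 0) | (b.0 + a.0) | b.c.b.0 has moves ··a··> s1, ··b··> s1, ··b··> s2, ··b··> s3
  s1 = b.(0 + 0 + 0) | 0 | b.c.b.0 has moves ··b··> s4, ··b··> s5
  s2 = (0 + 0 + 0) | (b.0 + a.0) | b.c.b.0 has moves ··a··> s4, ··b··> s4, ··b··> s6
  s3 = b.(0 + 0 + 0) | (b.0 + a.0) | c.b.0 has moves ··a··> s5, ··b··> s5, ··b··> s6, ··c··> s7
  s4 = (0 + 0 + 0) | 0 | b.c.b.0 has moves ··b··> s8
  s5 = b.(0 + 0 + 0) | 0 | c.b.0 has moves ··b··> s8, ··c··> s9
  s6 = (0 + 0 + 0) | (b.0 + a.0) | c.b.0 has moves ··a··> s8, ··b··> s8, ··c··> s10
  s7 = b.(0 + 0 + 0) | (b.0 + a.0) | b.0 has moves ··a··> s9, ··b··> s10, ··b··> s11, ··b··> s9
  s8 = (0 + 0 + 0) | 0 | c.b.0 has moves ··c··> s12
  s9 = b.(0 + 0 + 0) | 0 | b.0 has moves ··b··> s12, ··b··> s13
  s10 = (0 + 0 + 0) | (b.0 + a.0) | b.0 has moves ··a··> s12, ··b··> s12, ··b··> s14
  s11 = b.(0 + 0 + 0) | (b.0 + a.0) | 0 has moves ··a··> s13, ··b··> s13, ··b··> s14
  s12 = (0 + 0 + 0) | 0 | b.0 has moves ··b··> s15
  s13 = b.(0 + 0 + 0) | 0 | 0 has moves ··b··> s15
  s14 = (0 + 0 + 0) | (b.0 + a.0) | 0 has moves ··a··> s15, ··b··> s15
  s15 = (0 + 0 + 0) | 0 | 0 has moves deadlocked
Q's transition system — 16 states:
  t0 = b.(0 + 0) | (b.0 + a.0) | b.c.b.0 has moves ··a··> t1, ··b··> t1, ··b··> t2, ··b··> t3
  t1 = b.(0 + 0) | 0 | b.c.b.0 has moves ··b··> t4, ··b··> t5
  t2 = (0 + 0) | (b.0 + a.0) | b.c.b.0 has moves ··a··> t4, ··b··> t4, ··b··> t6
  t3 = b.(0 + 0) | (b.0 + a.0) | c.b.0 has moves ··a··> t5, ··b··> t5, ··b··> t6, ··c··> t7
  t4 = (0 + 0) | 0 | b.c.b.0 has moves ··b··> t8
  t5 = b.(0 + 0) | 0 | c.b.0 has moves ··b··> t8, ··c··> t9
  t6 = (0 + 0) | (b.0 + a.0) | c.b.0 has moves ··a··> t8, ··b··> t8, ··c··> t10
  t7 = b.(0 + 0) | (b.0 + a.0) | b.0 has moves ··a··> t9, ··b··> t10, ··b··> t11, ··b··> t9
  t8 = (0 + 0) | 0 | c.b.0 has moves ··c··> t12
  t9 = b.(0 + 0) | 0 | b.0 has moves ··b··> t12, ··b··> t13
  t10 = (0 + 0) | (b.0 + a.0) | b.0 has moves ··a··> t12, ··b··> t12, ··b··> t14
  t11 = b.(0 + 0) | (b.0 + a.0) | 0 has moves ··a··> t13, ··b··> t13, ··b··> t14
  t12 = (0 + 0) | 0 | b.0 has moves ··b··> t15
  t13 = b.(0 + 0) | 0 | 0 has moves ··b··> t15
  t14 = (0 + 0) | (b.0 + a.0) | 0 has moves ··a··> t15, ··b··> t15
  t15 = (0 + 0) | 0 | 0 has moves deadlocked
Partition-refinement fixed point:
  B0 = {s0, t0}
  B1 = {s3, t3}
  B2 = {s6, t6}
  B3 = {s8, t8}
  B4 = {s12, s13, t12, t13}
  B5 = {s15, t15}
  B6 = {s10, s11, t10, t11}
  B7 = {s14, t14}
  B8 = {s7, t7}
  B9 = {s9, t9}
  B10 = {s5, t5}
  B11 = {s1, t1}
  B12 = {s4, t4}
  B13 = {s2, t2}
s0 ∈ B0, t0 ∈ B0 → same block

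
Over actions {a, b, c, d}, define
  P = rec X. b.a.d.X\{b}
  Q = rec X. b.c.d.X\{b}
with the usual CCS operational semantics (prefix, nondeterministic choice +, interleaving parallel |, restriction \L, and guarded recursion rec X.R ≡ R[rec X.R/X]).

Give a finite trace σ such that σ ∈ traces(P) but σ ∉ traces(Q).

ba

LTS(P): 4 reachable states
  u0 = rec X. b.a.d.X\{b} :: -b-> u1
  u1 = a.d.(rec X. b.a.d.X\{b})\{b} :: -a-> u2
  u2 = d.(rec X. b.a.d.X\{b})\{b} :: -d-> u3
  u3 = (rec X. b.a.d.X\{b})\{b} :: ∅
LTS(Q): 4 reachable states
  v0 = rec X. b.c.d.X\{b} :: -b-> v1
  v1 = c.d.(rec X. b.c.d.X\{b})\{b} :: -c-> v2
  v2 = d.(rec X. b.c.d.X\{b})\{b} :: -d-> v3
  v3 = (rec X. b.c.d.X\{b})\{b} :: ∅
Executing ba from P (initial set {u0}):
  [1] b ⇒ {u1}
  [2] a ⇒ {u2}
  — P admits the full trace.
Executing ba from Q (initial set {v0}):
  [1] b ⇒ {v1}
  [2] a ⇒ ∅ (Q stuck)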